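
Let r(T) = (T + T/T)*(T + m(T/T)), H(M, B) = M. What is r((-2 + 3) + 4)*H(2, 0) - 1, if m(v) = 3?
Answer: 95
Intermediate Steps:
r(T) = (1 + T)*(3 + T) (r(T) = (T + T/T)*(T + 3) = (T + 1)*(3 + T) = (1 + T)*(3 + T))
r((-2 + 3) + 4)*H(2, 0) - 1 = (3 + ((-2 + 3) + 4)² + 4*((-2 + 3) + 4))*2 - 1 = (3 + (1 + 4)² + 4*(1 + 4))*2 - 1 = (3 + 5² + 4*5)*2 - 1 = (3 + 25 + 20)*2 - 1 = 48*2 - 1 = 96 - 1 = 95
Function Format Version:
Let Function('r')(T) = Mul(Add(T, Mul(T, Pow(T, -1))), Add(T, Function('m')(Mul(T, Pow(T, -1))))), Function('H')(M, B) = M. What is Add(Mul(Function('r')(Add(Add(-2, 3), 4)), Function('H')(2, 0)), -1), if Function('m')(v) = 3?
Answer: 95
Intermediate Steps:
Function('r')(T) = Mul(Add(1, T), Add(3, T)) (Function('r')(T) = Mul(Add(T, Mul(T, Pow(T, -1))), Add(T, 3)) = Mul(Add(T, 1), Add(3, T)) = Mul(Add(1, T), Add(3, T)))
Add(Mul(Function('r')(Add(Add(-2, 3), 4)), Function('H')(2, 0)), -1) = Add(Mul(Add(3, Pow(Add(Add(-2, 3), 4), 2), Mul(4, Add(Add(-2, 3), 4))), 2), -1) = Add(Mul(Add(3, Pow(Add(1, 4), 2), Mul(4, Add(1, 4))), 2), -1) = Add(Mul(Add(3, Pow(5, 2), Mul(4, 5)), 2), -1) = Add(Mul(Add(3, 25, 20), 2), -1) = Add(Mul(48, 2), -1) = Add(96, -1) = 95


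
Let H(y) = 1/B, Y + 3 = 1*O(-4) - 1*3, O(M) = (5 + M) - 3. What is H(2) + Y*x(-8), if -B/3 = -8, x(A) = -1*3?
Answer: 577/24 ≈ 24.042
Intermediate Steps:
x(A) = -3
O(M) = 2 + M
B = 24 (B = -3*(-8) = 24)
Y = -8 (Y = -3 + (1*(2 - 4) - 1*3) = -3 + (1*(-2) - 3) = -3 + (-2 - 3) = -3 - 5 = -8)
H(y) = 1/24
H(2) + Y*x(-8) = 1/24 - 8*(-3) = 1/24 + 24 = 577/24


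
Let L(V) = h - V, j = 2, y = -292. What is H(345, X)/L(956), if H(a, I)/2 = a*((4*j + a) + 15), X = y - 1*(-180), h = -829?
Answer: -16928/119 ≈ -142.25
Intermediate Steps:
X = -112 (X = -292 - 1*(-180) = -292 + 180 = -112)
L(V) = -829 - V
H(a, I) = 2*a*(23 + a) (H(a, I) = 2*(a*((4*2 + a) + 15)) = 2*(a*((8 + a) + 15)) = 2*(a*(23 + a)) = 2*a*(23 + a))
H(345, X)/L(956) = (2*345*(23 + 345))/(-829 - 1*956) = (2*345*368)/(-829 - 956) = 253920/(-1785) = 253920*(-1/1785) = -16928/119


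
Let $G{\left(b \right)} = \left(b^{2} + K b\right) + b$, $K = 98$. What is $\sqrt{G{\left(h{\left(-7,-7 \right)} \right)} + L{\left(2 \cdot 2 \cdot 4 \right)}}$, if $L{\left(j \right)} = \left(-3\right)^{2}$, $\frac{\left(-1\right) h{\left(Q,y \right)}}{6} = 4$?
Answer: $3 i \sqrt{199} \approx 42.32 i$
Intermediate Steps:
$h{\left(Q,y \right)} = -24$ ($h{\left(Q,y \right)} = \left(-6\right) 4 = -24$)
$L{\left(j \right)} = 9$
$G{\left(b \right)} = b^{2} + 99 b$ ($G{\left(b \right)} = \left(b^{2} + 98 b\right) + b = b^{2} + 99 b$)
$\sqrt{G{\left(h{\left(-7,-7 \right)} \right)} + L{\left(2 \cdot 2 \cdot 4 \right)}} = \sqrt{- 24 \left(99 - 24\right) + 9} = \sqrt{\left(-24\right) 75 + 9} = \sqrt{-1800 + 9} = \sqrt{-1791} = 3 i \sqrt{199}$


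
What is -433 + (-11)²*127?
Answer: 14934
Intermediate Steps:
-433 + (-11)²*127 = -433 + 121*127 = -433 + 15367 = 14934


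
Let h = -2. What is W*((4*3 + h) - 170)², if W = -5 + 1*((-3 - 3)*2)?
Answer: -435200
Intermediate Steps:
W = -17 (W = -5 + 1*(-6*2) = -5 + 1*(-12) = -5 - 12 = -17)
W*((4*3 + h) - 170)² = -17*((4*3 - 2) - 170)² = -17*((12 - 2) - 170)² = -17*(10 - 170)² = -17*(-160)² = -17*25600 = -435200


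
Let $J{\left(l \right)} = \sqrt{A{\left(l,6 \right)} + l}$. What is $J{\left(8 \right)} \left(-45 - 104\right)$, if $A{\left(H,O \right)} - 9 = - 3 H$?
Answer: $- 149 i \sqrt{7} \approx - 394.22 i$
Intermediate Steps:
$A{\left(H,O \right)} = 9 - 3 H$
$J{\left(l \right)} = \sqrt{9 - 2 l}$ ($J{\left(l \right)} = \sqrt{\left(9 - 3 l\right) + l} = \sqrt{9 - 2 l}$)
$J{\left(8 \right)} \left(-45 - 104\right) = \sqrt{9 - 16} \left(-45 - 104\right) = \sqrt{9 - 16} \left(-149\right) = \sqrt{-7} \left(-149\right) = i \sqrt{7} \left(-149\right) = - 149 i \sqrt{7}$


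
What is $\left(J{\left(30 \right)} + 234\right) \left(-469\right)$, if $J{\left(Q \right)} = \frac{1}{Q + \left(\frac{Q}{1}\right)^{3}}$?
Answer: $- \frac{2966434849}{27030} \approx -1.0975 \cdot 10^{5}$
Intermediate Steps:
$J{\left(Q \right)} = \frac{1}{Q + Q^{3}}$ ($J{\left(Q \right)} = \frac{1}{Q + \left(Q 1\right)^{3}} = \frac{1}{Q + Q^{3}}$)
$\left(J{\left(30 \right)} + 234\right) \left(-469\right) = \left(\frac{1}{30 + 30^{3}} + 234\right) \left(-469\right) = \left(\frac{1}{30 + 27000} + 234\right) \left(-469\right) = \left(\frac{1}{27030} + 234\right) \left(-469\right) = \frac{6325021}{27030} \left(-469\right) = - \frac{2966434849}{27030}$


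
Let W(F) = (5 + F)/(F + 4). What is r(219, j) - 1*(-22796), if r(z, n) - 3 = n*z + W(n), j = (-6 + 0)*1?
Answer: 42971/2 ≈ 21486.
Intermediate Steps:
W(F) = (5 + F)/(4 + F)
j = -6 (j = -6*1 = -6)
r(z, n) = 3 + n*z + (5 + n)/(4 + n) (r(z, n) = 3 + (n*z + (5 + n)/(4 + n)) = 3 + n*z + (5 + n)/(4 + n))
r(219, j) - 1*(-22796) = (5 - 6 + (3 - 6*219)*(4 - 6))/(4 - 6) - 1*(-22796) = (5 - 6 + (3 - 1314)*(-2))/(-2) + 22796 = -(5 - 6 - 1311*(-2))/2 + 22796 = -(5 - 6 + 2622)/2 + 22796 = -1/2*2621 + 22796 = -2621/2 + 22796 = 42971/2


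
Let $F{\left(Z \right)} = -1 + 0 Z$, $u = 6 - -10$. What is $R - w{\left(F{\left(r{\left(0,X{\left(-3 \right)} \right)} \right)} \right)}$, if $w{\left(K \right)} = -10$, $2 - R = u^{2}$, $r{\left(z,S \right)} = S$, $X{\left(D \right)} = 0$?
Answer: $-244$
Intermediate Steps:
$u = 16$ ($u = 6 + 10 = 16$)
$F{\left(Z \right)} = -1$ ($F{\left(Z \right)} = -1 + 0 = -1$)
$R = -254$ ($R = 2 - 16^{2} = 2 - 256 = -254$)
$R - w{\left(F{\left(r{\left(0,X{\left(-3 \right)} \right)} \right)} \right)} = -254 - -10 = -254 + 10 = -244$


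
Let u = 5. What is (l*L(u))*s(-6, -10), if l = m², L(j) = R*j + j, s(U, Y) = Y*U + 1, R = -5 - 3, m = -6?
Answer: -76860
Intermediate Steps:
R = -8
s(U, Y) = 1 + U*Y (s(U, Y) = U*Y + 1 = 1 + U*Y)
L(j) = -7*j (L(j) = -8*j + j = -7*j)
l = 36 (l = (-6)² = 36)
(l*L(u))*s(-6, -10) = (36*(-7*5))*(1 - 6*(-10)) = (36*(-35))*(1 + 60) = -1260*61 = -76860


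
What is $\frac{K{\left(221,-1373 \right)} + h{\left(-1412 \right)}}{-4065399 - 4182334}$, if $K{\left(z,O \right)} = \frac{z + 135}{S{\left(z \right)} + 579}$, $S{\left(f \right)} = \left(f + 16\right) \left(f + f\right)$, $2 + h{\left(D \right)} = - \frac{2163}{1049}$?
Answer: $\frac{448450469}{911327624633361} \approx 4.9208 \cdot 10^{-7}$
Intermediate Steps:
$h{\left(D \right)} = - \frac{4261}{1049}$ ($h{\left(D \right)} = -2 - \frac{2163}{1049} = - \frac{4261}{1049}$)
$S{\left(f \right)} = 2 f \left(16 + f\right)$ ($S{\left(f \right)} = \left(16 + f\right) 2 f = 2 f \left(16 + f\right)$)
$K{\left(z,O \right)} = \frac{135 + z}{579 + 2 z \left(16 + z\right)}$ ($K{\left(z,O \right)} = \frac{z + 135}{2 z \left(16 + z\right) + 579} = \frac{135 + z}{579 + 2 z \left(16 + z\right)}$)
$\frac{K{\left(221,-1373 \right)} + h{\left(-1412 \right)}}{-4065399 - 4182334} = \frac{\frac{135 + 221}{579 + 2 \cdot 221 \left(16 + 221\right)} - \frac{4261}{1049}}{-4065399 - 4182334} = \frac{\frac{1}{579 + 2 \cdot 221 \cdot 237} \cdot 356 - \frac{4261}{1049}}{-8247733} = \left(\frac{1}{579 + 104754} \cdot 356 - \frac{4261}{1049}\right) \left(- \frac{1}{8247733}\right) = \left(\frac{1}{105333} \cdot 356 - \frac{4261}{1049}\right) \left(- \frac{1}{8247733}\right) = \left(\frac{356}{105333} - \frac{4261}{1049}\right) \left(- \frac{1}{8247733}\right) = \left(- \frac{448450469}{110494317}\right) \left(- \frac{1}{8247733}\right) = \frac{448450469}{911327624633361}$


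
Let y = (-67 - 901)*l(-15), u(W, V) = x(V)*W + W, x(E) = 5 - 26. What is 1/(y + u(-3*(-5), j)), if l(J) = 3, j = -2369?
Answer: -1/3204 ≈ -0.00031211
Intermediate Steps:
x(E) = -21
u(W, V) = -20*W (u(W, V) = -21*W + W = -20*W)
y = -2904 (y = (-67 - 901)*3 = -968*3 = -2904)
1/(y + u(-3*(-5), j)) = 1/(-2904 - (-60)*(-5)) = 1/(-2904 - 20*15) = 1/(-2904 - 300) = 1/(-3204) = -1/3204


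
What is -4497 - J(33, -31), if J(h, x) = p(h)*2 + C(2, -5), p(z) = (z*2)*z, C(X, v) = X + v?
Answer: -8850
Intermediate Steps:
p(z) = 2*z² (p(z) = (2*z)*z = 2*z²)
J(h, x) = -3 + 4*h² (J(h, x) = (2*h²)*2 + (2 - 5) = 4*h² - 3 = -3 + 4*h²)
-4497 - J(33, -31) = -4497 - (-3 + 4*33²) = -4497 - (-3 + 4*1089) = -4497 - (-3 + 4356) = -4497 - 1*4353 = -4497 - 4353 = -8850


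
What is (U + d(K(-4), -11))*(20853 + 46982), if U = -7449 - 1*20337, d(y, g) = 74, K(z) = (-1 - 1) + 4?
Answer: -1879843520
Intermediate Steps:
K(z) = 2 (K(z) = -2 + 4 = 2)
U = -27786 (U = -7449 - 20337 = -27786)
(U + d(K(-4), -11))*(20853 + 46982) = (-27786 + 74)*(20853 + 46982) = -27712*67835 = -1879843520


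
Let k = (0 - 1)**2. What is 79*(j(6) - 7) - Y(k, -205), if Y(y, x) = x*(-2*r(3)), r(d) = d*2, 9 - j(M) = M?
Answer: -2776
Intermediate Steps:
j(M) = 9 - M
r(d) = 2*d
k = 1 (k = (-1)**2 = 1)
Y(y, x) = -12*x (Y(y, x) = x*(-4*3) = x*(-2*6) = x*(-12) = -12*x)
79*(j(6) - 7) - Y(k, -205) = 79*((9 - 1*6) - 7) - (-12)*(-205) = 79*((9 - 6) - 7) - 1*2460 = 79*(3 - 7) - 2460 = 79*(-4) - 2460 = -316 - 2460 = -2776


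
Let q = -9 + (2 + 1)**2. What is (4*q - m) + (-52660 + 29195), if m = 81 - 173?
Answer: -23373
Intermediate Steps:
m = -92
q = 0 (q = -9 + 3**2 = -9 + 9 = 0)
(4*q - m) + (-52660 + 29195) = (4*0 - 1*(-92)) + (-52660 + 29195) = (0 + 92) - 23465 = 92 - 23465 = -23373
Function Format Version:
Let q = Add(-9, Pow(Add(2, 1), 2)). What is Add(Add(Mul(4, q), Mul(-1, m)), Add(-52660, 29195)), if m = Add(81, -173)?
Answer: -23373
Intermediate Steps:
m = -92
q = 0 (q = Add(-9, Pow(3, 2)) = Add(-9, 9) = 0)
Add(Add(Mul(4, q), Mul(-1, m)), Add(-52660, 29195)) = Add(Add(Mul(4, 0), Mul(-1, -92)), Add(-52660, 29195)) = Add(Add(0, 92), -23465) = Add(92, -23465) = -23373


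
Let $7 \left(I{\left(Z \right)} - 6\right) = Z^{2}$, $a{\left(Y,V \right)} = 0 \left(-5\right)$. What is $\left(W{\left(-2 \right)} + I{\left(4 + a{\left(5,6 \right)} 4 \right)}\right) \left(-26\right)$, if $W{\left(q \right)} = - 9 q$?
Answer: $- \frac{4784}{7} \approx -683.43$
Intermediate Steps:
$a{\left(Y,V \right)} = 0$
$I{\left(Z \right)} = 6 + \frac{Z^{2}}{7}$
$\left(W{\left(-2 \right)} + I{\left(4 + a{\left(5,6 \right)} 4 \right)}\right) \left(-26\right) = \left(\left(-9\right) \left(-2\right) + \left(6 + \frac{\left(4 + 0 \cdot 4\right)^{2}}{7}\right)\right) \left(-26\right) = \left(18 + \left(6 + \frac{\left(4 + 0\right)^{2}}{7}\right)\right) \left(-26\right) = \left(18 + \left(6 + \frac{4^{2}}{7}\right)\right) \left(-26\right) = \left(18 + \left(6 + \frac{1}{7} \cdot 16\right)\right) \left(-26\right) = \left(18 + \left(6 + \frac{16}{7}\right)\right) \left(-26\right) = \left(18 + \frac{58}{7}\right) \left(-26\right) = \frac{184}{7} \left(-26\right) = - \frac{4784}{7}$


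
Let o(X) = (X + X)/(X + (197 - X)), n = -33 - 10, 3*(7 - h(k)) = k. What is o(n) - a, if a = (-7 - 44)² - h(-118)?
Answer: -1510066/591 ≈ -2555.1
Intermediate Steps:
h(k) = 7 - k/3
n = -43
a = 7664/3 (a = (-7 - 44)² - (7 - ⅓*(-118)) = (-51)² - (7 + 118/3) = 2601 - 1*139/3 = 2601 - 139/3 = 7664/3 ≈ 2554.7)
o(X) = 2*X/197 (o(X) = (2*X)/197 = (2*X)*(1/197) = 2*X/197)
o(n) - a = (2/197)*(-43) - 1*7664/3 = -86/197 - 7664/3 = -1510066/591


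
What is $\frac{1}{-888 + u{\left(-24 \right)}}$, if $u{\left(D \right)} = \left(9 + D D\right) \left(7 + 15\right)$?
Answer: $\frac{1}{11982} \approx 8.3458 \cdot 10^{-5}$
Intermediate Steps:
$u{\left(D \right)} = 198 + 22 D^{2}$ ($u{\left(D \right)} = \left(9 + D^{2}\right) 22 = 198 + 22 D^{2}$)
$\frac{1}{-888 + u{\left(-24 \right)}} = \frac{1}{-888 + \left(198 + 22 \left(-24\right)^{2}\right)} = \frac{1}{-888 + \left(198 + 22 \cdot 576\right)} = \frac{1}{-888 + \left(198 + 12672\right)} = \frac{1}{-888 + 12870} = \frac{1}{11982}$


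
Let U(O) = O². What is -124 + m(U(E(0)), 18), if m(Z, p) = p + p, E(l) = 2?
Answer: -88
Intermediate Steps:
m(Z, p) = 2*p
-124 + m(U(E(0)), 18) = -124 + 2*18 = -124 + 36 = -88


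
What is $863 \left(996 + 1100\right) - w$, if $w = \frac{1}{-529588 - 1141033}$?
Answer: $\frac{3021899454609}{1670621} \approx 1.8088 \cdot 10^{6}$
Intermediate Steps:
$w = - \frac{1}{1670621}$ ($w = \frac{1}{-1670621} = - \frac{1}{1670621} \approx -5.9858 \cdot 10^{-7}$)
$863 \left(996 + 1100\right) - w = 863 \left(996 + 1100\right) - - \frac{1}{1670621} = 863 \cdot 2096 + \frac{1}{1670621} = 1808848 + \frac{1}{1670621} = \frac{3021899454609}{1670621}$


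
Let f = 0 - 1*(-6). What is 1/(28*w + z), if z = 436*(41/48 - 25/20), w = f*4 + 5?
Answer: 12/7673 ≈ 0.0015639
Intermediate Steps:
f = 6 (f = 0 + 6 = 6)
w = 29 (w = 6*4 + 5 = 24 + 5 = 29)
z = -2071/12 (z = 436*(41*(1/48) - 25*1/20) = 436*(41/48 - 5/4) = 436*(-19/48) = -2071/12 ≈ -172.58)
1/(28*w + z) = 1/(28*29 - 2071/12) = 1/(812 - 2071/12) = 1/(7673/12) = 12/7673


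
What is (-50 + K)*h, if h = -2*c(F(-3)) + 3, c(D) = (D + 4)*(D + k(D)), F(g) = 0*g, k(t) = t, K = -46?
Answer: -288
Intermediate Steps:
F(g) = 0
c(D) = 2*D*(4 + D) (c(D) = (D + 4)*(D + D) = (4 + D)*(2*D) = 2*D*(4 + D))
h = 3 (h = -4*0*(4 + 0) + 3 = -4*0*4 + 3 = -2*0 + 3 = 0 + 3 = 3)
(-50 + K)*h = (-50 - 46)*3 = -96*3 = -288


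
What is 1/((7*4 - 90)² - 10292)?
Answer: -1/6448 ≈ -0.00015509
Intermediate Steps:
1/((7*4 - 90)² - 10292) = 1/((28 - 90)² - 10292) = 1/((-62)² - 10292) = 1/(3844 - 10292) = 1/(-6448) = -1/6448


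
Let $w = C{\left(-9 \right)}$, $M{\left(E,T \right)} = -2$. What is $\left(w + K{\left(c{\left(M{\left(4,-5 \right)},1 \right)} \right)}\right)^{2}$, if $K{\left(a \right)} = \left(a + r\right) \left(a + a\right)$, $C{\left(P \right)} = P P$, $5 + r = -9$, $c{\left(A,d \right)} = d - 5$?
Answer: $50625$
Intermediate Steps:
$c{\left(A,d \right)} = -5 + d$ ($c{\left(A,d \right)} = d - 5 = -5 + d$)
$r = -14$ ($r = -5 - 9 = -14$)
$C{\left(P \right)} = P^{2}$
$K{\left(a \right)} = 2 a \left(-14 + a\right)$ ($K{\left(a \right)} = \left(a - 14\right) \left(a + a\right) = \left(-14 + a\right) 2 a = 2 a \left(-14 + a\right)$)
$w = 81$ ($w = \left(-9\right)^{2} = 81$)
$\left(w + K{\left(c{\left(M{\left(4,-5 \right)},1 \right)} \right)}\right)^{2} = \left(81 + 2 \left(-5 + 1\right) \left(-14 + \left(-5 + 1\right)\right)\right)^{2} = \left(81 + 2 \left(-4\right) \left(-14 - 4\right)\right)^{2} = \left(81 + 2 \left(-4\right) \left(-18\right)\right)^{2} = \left(81 + 144\right)^{2} = 225^{2} = 50625$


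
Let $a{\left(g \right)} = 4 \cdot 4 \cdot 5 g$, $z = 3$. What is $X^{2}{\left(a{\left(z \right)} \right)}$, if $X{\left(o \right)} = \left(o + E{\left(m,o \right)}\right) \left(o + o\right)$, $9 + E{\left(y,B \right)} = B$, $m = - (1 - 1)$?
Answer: $51112166400$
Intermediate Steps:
$m = 0$ ($m = \left(-1\right) 0 = 0$)
$E{\left(y,B \right)} = -9 + B$
$a{\left(g \right)} = 80 g$ ($a{\left(g \right)} = 16 \cdot 5 g = 80 g$)
$X{\left(o \right)} = 2 o \left(-9 + 2 o\right)$ ($X{\left(o \right)} = \left(o + \left(-9 + o\right)\right) \left(o + o\right) = \left(-9 + 2 o\right) 2 o = 2 o \left(-9 + 2 o\right)$)
$X^{2}{\left(a{\left(z \right)} \right)} = \left(2 \cdot 80 \cdot 3 \left(-9 + 2 \cdot 80 \cdot 3\right)\right)^{2} = \left(2 \cdot 240 \left(-9 + 2 \cdot 240\right)\right)^{2} = \left(2 \cdot 240 \left(-9 + 480\right)\right)^{2} = \left(2 \cdot 240 \cdot 471\right)^{2} = 226080^{2} = 51112166400$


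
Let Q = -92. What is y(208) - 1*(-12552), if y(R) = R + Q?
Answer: 12668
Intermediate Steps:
y(R) = -92 + R (y(R) = R - 92 = -92 + R)
y(208) - 1*(-12552) = (-92 + 208) - 1*(-12552) = 116 + 12552 = 12668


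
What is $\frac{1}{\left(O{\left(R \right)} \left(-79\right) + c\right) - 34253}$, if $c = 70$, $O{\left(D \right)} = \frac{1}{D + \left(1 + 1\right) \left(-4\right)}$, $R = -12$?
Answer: $- \frac{20}{683581} \approx -2.9258 \cdot 10^{-5}$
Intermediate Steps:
$O{\left(D \right)} = \frac{1}{-8 + D}$ ($O{\left(D \right)} = \frac{1}{D + 2 \left(-4\right)} = \frac{1}{D - 8} = \frac{1}{-8 + D}$)
$\frac{1}{\left(O{\left(R \right)} \left(-79\right) + c\right) - 34253} = \frac{1}{\left(\frac{1}{-8 - 12} \left(-79\right) + 70\right) - 34253} = \frac{1}{\left(\frac{1}{-20} \left(-79\right) + 70\right) - 34253} = \frac{1}{\left(\left(- \frac{1}{20}\right) \left(-79\right) + 70\right) - 34253} = \frac{1}{\left(\frac{79}{20} + 70\right) - 34253} = \frac{1}{\frac{1479}{20} - 34253} = \frac{1}{- \frac{683581}{20}} = - \frac{20}{683581}$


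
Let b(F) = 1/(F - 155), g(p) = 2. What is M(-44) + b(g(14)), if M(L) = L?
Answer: -6733/153 ≈ -44.007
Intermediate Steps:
b(F) = 1/(-155 + F)
M(-44) + b(g(14)) = -44 + 1/(-155 + 2) = -44 + 1/(-153) = -44 - 1/153 = -6733/153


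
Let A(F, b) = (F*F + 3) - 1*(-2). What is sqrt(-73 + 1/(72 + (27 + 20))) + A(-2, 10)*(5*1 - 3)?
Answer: 18 + I*sqrt(1033634)/119 ≈ 18.0 + 8.5435*I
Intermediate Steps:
A(F, b) = 5 + F**2 (A(F, b) = (F**2 + 3) + 2 = (3 + F**2) + 2 = 5 + F**2)
sqrt(-73 + 1/(72 + (27 + 20))) + A(-2, 10)*(5*1 - 3) = sqrt(-73 + 1/(72 + (27 + 20))) + (5 + (-2)**2)*(5*1 - 3) = sqrt(-73 + 1/(72 + 47)) + (5 + 4)*(5 - 3) = sqrt(-73 + 1/119) + 9*2 = sqrt(-73 + 1/119) + 18 = sqrt(-8686/119) + 18 = I*sqrt(1033634)/119 + 18 = 18 + I*sqrt(1033634)/119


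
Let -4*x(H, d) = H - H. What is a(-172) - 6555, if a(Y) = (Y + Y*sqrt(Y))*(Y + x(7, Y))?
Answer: 23029 + 59168*I*sqrt(43) ≈ 23029.0 + 3.8799e+5*I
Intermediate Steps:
x(H, d) = 0 (x(H, d) = -(H - H)/4 = -1/4*0 = 0)
a(Y) = Y*(Y + Y**(3/2)) (a(Y) = (Y + Y*sqrt(Y))*(Y + 0) = (Y + Y**(3/2))*Y = Y*(Y + Y**(3/2)))
a(-172) - 6555 = ((-172)**2 + (-172)**(5/2)) - 6555 = (29584 + 59168*I*sqrt(43)) - 6555 = 23029 + 59168*I*sqrt(43)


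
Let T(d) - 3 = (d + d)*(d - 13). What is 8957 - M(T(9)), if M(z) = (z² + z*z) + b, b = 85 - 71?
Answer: -579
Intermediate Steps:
b = 14
T(d) = 3 + 2*d*(-13 + d) (T(d) = 3 + (d + d)*(d - 13) = 3 + (2*d)*(-13 + d) = 3 + 2*d*(-13 + d))
M(z) = 14 + 2*z² (M(z) = (z² + z*z) + 14 = (z² + z²) + 14 = 2*z² + 14 = 14 + 2*z²)
8957 - M(T(9)) = 8957 - (14 + 2*(3 - 26*9 + 2*9²)²) = 8957 - (14 + 2*(3 - 234 + 2*81)²) = 8957 - (14 + 2*(3 - 234 + 162)²) = 8957 - (14 + 2*(-69)²) = 8957 - (14 + 2*4761) = 8957 - (14 + 9522) = 8957 - 1*9536 = 8957 - 9536 = -579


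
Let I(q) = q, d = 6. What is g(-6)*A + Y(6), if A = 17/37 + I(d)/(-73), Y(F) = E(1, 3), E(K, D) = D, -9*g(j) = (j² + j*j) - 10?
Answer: 9749/24309 ≈ 0.40104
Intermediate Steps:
g(j) = 10/9 - 2*j²/9 (g(j) = -((j² + j*j) - 10)/9 = -((j² + j²) - 10)/9 = -(2*j² - 10)/9 = -(-10 + 2*j²)/9 = 10/9 - 2*j²/9)
Y(F) = 3
A = 1019/2701 (A = 17/37 + 6/(-73) = 17*(1/37) + 6*(-1/73) = 17/37 - 6/73 = 1019/2701 ≈ 0.37727)
g(-6)*A + Y(6) = (10/9 - 2/9*(-6)²)*(1019/2701) + 3 = (10/9 - 2/9*36)*(1019/2701) + 3 = (10/9 - 8)*(1019/2701) + 3 = -62/9*1019/2701 + 3 = -63178/24309 + 3 = 9749/24309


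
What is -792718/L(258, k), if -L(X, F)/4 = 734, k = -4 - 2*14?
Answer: 396359/1468 ≈ 270.00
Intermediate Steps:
k = -32 (k = -4 - 28 = -32)
L(X, F) = -2936 (L(X, F) = -4*734 = -2936)
-792718/L(258, k) = -792718/(-2936) = -792718*(-1/2936) = 396359/1468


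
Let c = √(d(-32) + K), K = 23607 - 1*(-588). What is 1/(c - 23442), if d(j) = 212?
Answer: -23442/549502957 - √24407/549502957 ≈ -4.2945e-5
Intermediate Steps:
K = 24195 (K = 23607 + 588 = 24195)
c = √24407 (c = √(212 + 24195) = √24407 ≈ 156.23)
1/(c - 23442) = 1/(√24407 - 23442) = 1/(-23442 + √24407)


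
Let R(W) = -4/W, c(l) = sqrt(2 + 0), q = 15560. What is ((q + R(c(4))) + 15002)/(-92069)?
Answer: -30562/92069 + 2*sqrt(2)/92069 ≈ -0.33192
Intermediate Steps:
c(l) = sqrt(2)
((q + R(c(4))) + 15002)/(-92069) = ((15560 - 4*sqrt(2)/2) + 15002)/(-92069) = ((15560 - 2*sqrt(2)) + 15002)*(-1/92069) = (30562 - 2*sqrt(2))*(-1/92069) = -30562/92069 + 2*sqrt(2)/92069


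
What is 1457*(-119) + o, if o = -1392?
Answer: -174775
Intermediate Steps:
1457*(-119) + o = 1457*(-119) - 1392 = -173383 - 1392 = -174775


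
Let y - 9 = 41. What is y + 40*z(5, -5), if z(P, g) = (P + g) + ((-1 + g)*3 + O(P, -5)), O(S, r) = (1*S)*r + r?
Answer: -1870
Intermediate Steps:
y = 50 (y = 9 + 41 = 50)
O(S, r) = r + S*r (O(S, r) = S*r + r = r + S*r)
z(P, g) = -8 - 4*P + 4*g (z(P, g) = (P + g) + ((-1 + g)*3 - 5*(1 + P)) = (P + g) + ((-3 + 3*g) + (-5 - 5*P)) = (P + g) + (-8 - 5*P + 3*g) = -8 - 4*P + 4*g)
y + 40*z(5, -5) = 50 + 40*(-8 - 4*5 + 4*(-5)) = 50 + 40*(-8 - 20 - 20) = 50 + 40*(-48) = 50 - 1920 = -1870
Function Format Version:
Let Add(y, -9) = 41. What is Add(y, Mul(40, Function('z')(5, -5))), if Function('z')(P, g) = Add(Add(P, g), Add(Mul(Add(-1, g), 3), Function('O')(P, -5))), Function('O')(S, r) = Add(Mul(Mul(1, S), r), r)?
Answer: -1870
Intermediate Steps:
y = 50 (y = Add(9, 41) = 50)
Function('O')(S, r) = Add(r, Mul(S, r)) (Function('O')(S, r) = Add(Mul(S, r), r) = Add(r, Mul(S, r)))
Function('z')(P, g) = Add(-8, Mul(-4, P), Mul(4, g)) (Function('z')(P, g) = Add(Add(P, g), Add(Mul(Add(-1, g), 3), Mul(-5, Add(1, P)))) = Add(Add(P, g), Add(Add(-3, Mul(3, g)), Add(-5, Mul(-5, P)))) = Add(Add(P, g), Add(-8, Mul(-5, P), Mul(3, g))) = Add(-8, Mul(-4, P), Mul(4, g)))
Add(y, Mul(40, Function('z')(5, -5))) = Add(50, Mul(40, Add(-8, Mul(-4, 5), Mul(4, -5)))) = Add(50, Mul(40, Add(-8, -20, -20))) = Add(50, Mul(40, -48)) = Add(50, -1920) = -1870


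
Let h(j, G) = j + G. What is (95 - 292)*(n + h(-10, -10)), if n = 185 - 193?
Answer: 5516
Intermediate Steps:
n = -8
h(j, G) = G + j
(95 - 292)*(n + h(-10, -10)) = (95 - 292)*(-8 + (-10 - 10)) = -197*(-8 - 20) = -197*(-28) = 5516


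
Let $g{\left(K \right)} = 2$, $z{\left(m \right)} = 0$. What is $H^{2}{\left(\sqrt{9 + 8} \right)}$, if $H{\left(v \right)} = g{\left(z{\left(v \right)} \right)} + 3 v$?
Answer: $157 + 12 \sqrt{17} \approx 206.48$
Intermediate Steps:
$H{\left(v \right)} = 2 + 3 v$
$H^{2}{\left(\sqrt{9 + 8} \right)} = \left(2 + 3 \sqrt{9 + 8}\right)^{2} = \left(2 + 3 \sqrt{17}\right)^{2}$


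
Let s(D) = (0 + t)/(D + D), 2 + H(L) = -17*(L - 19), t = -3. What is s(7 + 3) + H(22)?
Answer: -1063/20 ≈ -53.150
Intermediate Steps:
H(L) = 321 - 17*L (H(L) = -2 - 17*(L - 19) = -2 - 17*(-19 + L) = -2 + (323 - 17*L) = 321 - 17*L)
s(D) = -3/(2*D) (s(D) = (0 - 3)/(D + D) = -3*1/(2*D) = -3/(2*D))
s(7 + 3) + H(22) = -3/(2*(7 + 3)) + (321 - 17*22) = -3/2/10 + (321 - 374) = -3/2*⅒ - 53 = -3/20 - 53 = -1063/20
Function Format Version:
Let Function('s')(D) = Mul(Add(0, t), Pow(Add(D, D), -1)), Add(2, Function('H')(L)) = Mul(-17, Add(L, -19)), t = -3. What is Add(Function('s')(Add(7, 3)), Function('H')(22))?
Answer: Rational(-1063, 20) ≈ -53.150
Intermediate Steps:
Function('H')(L) = Add(321, Mul(-17, L)) (Function('H')(L) = Add(-2, Mul(-17, Add(L, -19))) = Add(-2, Mul(-17, Add(-19, L))) = Add(-2, Add(323, Mul(-17, L))) = Add(321, Mul(-17, L)))
Function('s')(D) = Mul(Rational(-3, 2), Pow(D, -1)) (Function('s')(D) = Mul(Add(0, -3), Pow(Add(D, D), -1)) = Mul(-3, Pow(Mul(2, D), -1)) = Mul(-3, Mul(Rational(1, 2), Pow(D, -1))) = Mul(Rational(-3, 2), Pow(D, -1)))
Add(Function('s')(Add(7, 3)), Function('H')(22)) = Add(Mul(Rational(-3, 2), Pow(Add(7, 3), -1)), Add(321, Mul(-17, 22))) = Add(Mul(Rational(-3, 2), Pow(10, -1)), Add(321, -374)) = Add(Mul(Rational(-3, 2), Rational(1, 10)), -53) = Add(Rational(-3, 20), -53) = Rational(-1063, 20)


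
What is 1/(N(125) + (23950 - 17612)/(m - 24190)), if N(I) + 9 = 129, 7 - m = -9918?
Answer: 14265/1705462 ≈ 0.0083643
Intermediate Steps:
m = 9925 (m = 7 - 1*(-9918) = 7 + 9918 = 9925)
N(I) = 120 (N(I) = -9 + 129 = 120)
1/(N(125) + (23950 - 17612)/(m - 24190)) = 1/(120 + (23950 - 17612)/(9925 - 24190)) = 1/(120 + 6338/(-14265)) = 1/(120 + 6338*(-1/14265)) = 1/(120 - 6338/14265) = 1/(1705462/14265) = 14265/1705462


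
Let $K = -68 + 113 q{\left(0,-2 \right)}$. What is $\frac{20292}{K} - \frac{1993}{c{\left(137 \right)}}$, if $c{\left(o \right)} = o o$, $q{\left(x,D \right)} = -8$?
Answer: $- \frac{31899812}{1520289} \approx -20.983$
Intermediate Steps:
$c{\left(o \right)} = o^{2}$
$K = -972$ ($K = -68 + 113 \left(-8\right) = -68 - 904 = -972$)
$\frac{20292}{K} - \frac{1993}{c{\left(137 \right)}} = \frac{20292}{-972} - \frac{1993}{137^{2}} = 20292 \left(- \frac{1}{972}\right) - \frac{1993}{18769} = - \frac{1691}{81} - \frac{1993}{18769} = - \frac{31899812}{1520289}$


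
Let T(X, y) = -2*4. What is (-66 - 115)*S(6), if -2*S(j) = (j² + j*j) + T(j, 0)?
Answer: 5792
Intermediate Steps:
T(X, y) = -8
S(j) = 4 - j² (S(j) = -((j² + j*j) - 8)/2 = -((j² + j²) - 8)/2 = -(2*j² - 8)/2 = -(-8 + 2*j²)/2 = 4 - j²)
(-66 - 115)*S(6) = (-66 - 115)*(4 - 1*6²) = -181*(4 - 1*36) = -181*(4 - 36) = -181*(-32) = 5792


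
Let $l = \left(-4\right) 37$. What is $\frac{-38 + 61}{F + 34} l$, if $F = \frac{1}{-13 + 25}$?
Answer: $- \frac{40848}{409} \approx -99.873$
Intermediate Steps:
$F = \frac{1}{12} \approx 0.083333$
$l = -148$
$\frac{-38 + 61}{F + 34} l = \frac{-38 + 61}{\frac{1}{12} + 34} \left(-148\right) = \frac{23}{\frac{409}{12}} \left(-148\right) = 23 \cdot \frac{12}{409} \left(-148\right) = \frac{276}{409} \left(-148\right) = - \frac{40848}{409}$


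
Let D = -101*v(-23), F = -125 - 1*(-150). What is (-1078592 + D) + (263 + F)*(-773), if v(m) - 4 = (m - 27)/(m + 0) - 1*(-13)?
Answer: -29972509/23 ≈ -1.3032e+6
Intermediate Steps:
F = 25 (F = -125 + 150 = 25)
v(m) = 17 + (-27 + m)/m (v(m) = 4 + ((m - 27)/(m + 0) - 1*(-13)) = 4 + ((-27 + m)/m + 13) = 4 + (13 + (-27 + m)/m) = 17 + (-27 + m)/m)
D = -44541/23 (D = -101*(18 - 27/(-23)) = -101*(18 - 27*(-1/23)) = -101*(18 + 27/23) = -101*441/23 = -44541/23 ≈ -1936.6)
(-1078592 + D) + (263 + F)*(-773) = (-1078592 - 44541/23) + (263 + 25)*(-773) = -24852157/23 + 288*(-773) = -24852157/23 - 222624 = -29972509/23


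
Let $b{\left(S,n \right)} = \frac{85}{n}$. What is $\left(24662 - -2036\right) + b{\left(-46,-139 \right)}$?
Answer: $\frac{3710937}{139} \approx 26697.0$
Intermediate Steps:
$\left(24662 - -2036\right) + b{\left(-46,-139 \right)} = \left(24662 - -2036\right) + \frac{85}{-139} = \left(24662 + 2036\right) + 85 \left(- \frac{1}{139}\right) = 26698 - \frac{85}{139} = \frac{3710937}{139}$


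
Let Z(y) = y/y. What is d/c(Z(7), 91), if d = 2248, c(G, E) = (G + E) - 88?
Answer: 562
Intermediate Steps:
Z(y) = 1
c(G, E) = -88 + E + G (c(G, E) = (E + G) - 88 = -88 + E + G)
d/c(Z(7), 91) = 2248/(-88 + 91 + 1) = 2248/4 = 2248*(¼) = 562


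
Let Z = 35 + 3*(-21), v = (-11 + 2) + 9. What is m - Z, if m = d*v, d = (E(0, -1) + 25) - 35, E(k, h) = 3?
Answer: 28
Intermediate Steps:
v = 0 (v = -9 + 9 = 0)
d = -7 (d = (3 + 25) - 35 = 28 - 35 = -7)
Z = -28 (Z = 35 - 63 = -28)
m = 0 (m = -7*0 = 0)
m - Z = 0 - 1*(-28) = 0 + 28 = 28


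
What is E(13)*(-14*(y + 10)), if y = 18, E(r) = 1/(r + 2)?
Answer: -392/15 ≈ -26.133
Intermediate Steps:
E(r) = 1/(2 + r)
E(13)*(-14*(y + 10)) = (-14*(18 + 10))/(2 + 13) = (-14*28)/15 = (1/15)*(-392) = -392/15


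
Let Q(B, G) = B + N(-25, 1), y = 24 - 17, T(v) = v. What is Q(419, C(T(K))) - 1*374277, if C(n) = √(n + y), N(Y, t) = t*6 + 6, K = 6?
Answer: -373846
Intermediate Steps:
y = 7
N(Y, t) = 6 + 6*t (N(Y, t) = 6*t + 6 = 6 + 6*t)
C(n) = √(7 + n) (C(n) = √(n + 7) = √(7 + n))
Q(B, G) = 12 + B (Q(B, G) = B + (6 + 6*1) = B + (6 + 6) = B + 12 = 12 + B)
Q(419, C(T(K))) - 1*374277 = (12 + 419) - 1*374277 = 431 - 374277 = -373846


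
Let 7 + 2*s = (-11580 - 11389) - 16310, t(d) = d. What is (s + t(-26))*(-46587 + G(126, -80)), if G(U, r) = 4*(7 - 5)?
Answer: 916162351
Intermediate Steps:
G(U, r) = 8 (G(U, r) = 4*2 = 8)
s = -19643 (s = -7/2 + ((-11580 - 11389) - 16310)/2 = -7/2 + (-22969 - 16310)/2 = -7/2 + (½)*(-39279) = -7/2 - 39279/2 = -19643)
(s + t(-26))*(-46587 + G(126, -80)) = (-19643 - 26)*(-46587 + 8) = -19669*(-46579) = 916162351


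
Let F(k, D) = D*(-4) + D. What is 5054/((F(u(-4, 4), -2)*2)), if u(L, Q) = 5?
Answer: 2527/6 ≈ 421.17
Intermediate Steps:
F(k, D) = -3*D (F(k, D) = -4*D + D = -3*D)
5054/((F(u(-4, 4), -2)*2)) = 5054/((-3*(-2)*2)) = 5054/((6*2)) = 5054/12 = 5054*(1/12) = 2527/6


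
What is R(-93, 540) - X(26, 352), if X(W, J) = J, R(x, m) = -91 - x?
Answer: -350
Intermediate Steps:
R(-93, 540) - X(26, 352) = (-91 - 1*(-93)) - 1*352 = (-91 + 93) - 352 = 2 - 352 = -350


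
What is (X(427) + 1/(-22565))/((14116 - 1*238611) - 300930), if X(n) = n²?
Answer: -4114253884/11856215125 ≈ -0.34701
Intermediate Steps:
(X(427) + 1/(-22565))/((14116 - 1*238611) - 300930) = (427² + 1/(-22565))/((14116 - 1*238611) - 300930) = (182329 - 1/22565)/((14116 - 238611) - 300930) = 4114253884/(22565*(-224495 - 300930)) = (4114253884/22565)/(-525425) = (4114253884/22565)*(-1/525425) = -4114253884/11856215125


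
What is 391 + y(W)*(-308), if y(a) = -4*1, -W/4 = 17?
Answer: 1623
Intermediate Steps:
W = -68 (W = -4*17 = -68)
y(a) = -4
391 + y(W)*(-308) = 391 - 4*(-308) = 391 + 1232 = 1623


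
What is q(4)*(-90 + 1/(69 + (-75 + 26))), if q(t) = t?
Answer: -1799/5 ≈ -359.80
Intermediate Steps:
q(4)*(-90 + 1/(69 + (-75 + 26))) = 4*(-90 + 1/(69 + (-75 + 26))) = 4*(-90 + 1/(69 - 49)) = 4*(-90 + 1/20) = 4*(-1799/20) = -1799/5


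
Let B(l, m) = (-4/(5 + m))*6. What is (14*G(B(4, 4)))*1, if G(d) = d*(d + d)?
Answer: 1792/9 ≈ 199.11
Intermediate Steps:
B(l, m) = -24/(5 + m) (B(l, m) = -4/(5 + m)*6 = -24/(5 + m))
G(d) = 2*d² (G(d) = d*(2*d) = 2*d²)
(14*G(B(4, 4)))*1 = (14*(2*(-24/(5 + 4))²))*1 = (14*(2*(-24/9)²))*1 = (14*(2*(-24*⅑)²))*1 = (14*(2*(-8/3)²))*1 = (14*(2*(64/9)))*1 = (14*(128/9))*1 = (1792/9)*1 = 1792/9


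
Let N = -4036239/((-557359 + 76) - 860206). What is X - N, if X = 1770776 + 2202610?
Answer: 5632226911515/1417489 ≈ 3.9734e+6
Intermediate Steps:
N = 4036239/1417489 (N = -4036239/(-557283 - 860206) = -4036239/(-1417489) = -4036239*(-1/1417489) = 4036239/1417489 ≈ 2.8475)
X = 3973386
X - N = 3973386 - 1*4036239/1417489 = 3973386 - 4036239/1417489 = 5632226911515/1417489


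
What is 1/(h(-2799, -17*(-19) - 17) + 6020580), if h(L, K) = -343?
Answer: 1/6020237 ≈ 1.6611e-7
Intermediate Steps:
1/(h(-2799, -17*(-19) - 17) + 6020580) = 1/(-343 + 6020580) = 1/6020237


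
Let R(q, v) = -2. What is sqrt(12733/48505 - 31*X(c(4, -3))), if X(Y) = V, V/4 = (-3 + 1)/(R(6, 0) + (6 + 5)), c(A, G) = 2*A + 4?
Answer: sqrt(589036813685)/145515 ≈ 5.2743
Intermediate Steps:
c(A, G) = 4 + 2*A
V = -8/9 (V = 4*((-3 + 1)/(-2 + (6 + 5))) = 4*(-2/(-2 + 11)) = 4*(-2/9) = -8/9 ≈ -0.88889)
X(Y) = -8/9
sqrt(12733/48505 - 31*X(c(4, -3))) = sqrt(12733/48505 - 31*(-8/9)) = sqrt(12733*(1/48505) + 248/9) = sqrt(12733/48505 + 248/9) = sqrt(12143837/436545) = sqrt(589036813685)/145515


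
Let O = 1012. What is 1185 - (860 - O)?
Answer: 1337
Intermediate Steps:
1185 - (860 - O) = 1185 - (860 - 1*1012) = 1185 - (860 - 1012) = 1185 - 1*(-152) = 1185 + 152 = 1337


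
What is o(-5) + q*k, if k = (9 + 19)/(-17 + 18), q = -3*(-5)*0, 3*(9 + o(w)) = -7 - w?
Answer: -29/3 ≈ -9.6667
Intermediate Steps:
o(w) = -34/3 - w/3 (o(w) = -9 + (-7 - w)/3 = -9 + (-7/3 - w/3) = -34/3 - w/3)
q = 0 (q = 15*0 = 0)
k = 28 (k = 28/1 = 28*1 = 28)
o(-5) + q*k = (-34/3 - ⅓*(-5)) + 0*28 = (-34/3 + 5/3) + 0 = -29/3 + 0 = -29/3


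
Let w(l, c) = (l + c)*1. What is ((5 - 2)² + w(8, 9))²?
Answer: 676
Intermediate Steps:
w(l, c) = c + l (w(l, c) = (c + l)*1 = c + l)
((5 - 2)² + w(8, 9))² = ((5 - 2)² + (9 + 8))² = (3² + 17)² = (9 + 17)² = 26² = 676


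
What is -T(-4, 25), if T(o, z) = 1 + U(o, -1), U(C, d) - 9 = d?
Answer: -9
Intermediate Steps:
U(C, d) = 9 + d
T(o, z) = 9 (T(o, z) = 1 + (9 - 1) = 1 + 8 = 9)
-T(-4, 25) = -1*9 = -9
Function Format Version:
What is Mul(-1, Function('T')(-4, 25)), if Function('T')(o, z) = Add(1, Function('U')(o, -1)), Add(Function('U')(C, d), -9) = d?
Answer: -9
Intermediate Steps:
Function('U')(C, d) = Add(9, d)
Function('T')(o, z) = 9 (Function('T')(o, z) = Add(1, Add(9, -1)) = Add(1, 8) = 9)
Mul(-1, Function('T')(-4, 25)) = Mul(-1, 9) = -9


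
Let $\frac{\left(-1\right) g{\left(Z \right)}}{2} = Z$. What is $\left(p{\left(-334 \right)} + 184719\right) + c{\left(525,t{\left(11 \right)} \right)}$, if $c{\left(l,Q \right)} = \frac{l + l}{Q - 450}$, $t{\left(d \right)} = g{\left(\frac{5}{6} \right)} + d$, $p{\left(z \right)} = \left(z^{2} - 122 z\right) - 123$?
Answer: $\frac{222689325}{661} \approx 3.369 \cdot 10^{5}$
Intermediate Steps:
$p{\left(z \right)} = -123 + z^{2} - 122 z$
$g{\left(Z \right)} = - 2 Z$
$t{\left(d \right)} = - \frac{5}{3} + d$ ($t{\left(d \right)} = - 2 \cdot \frac{5}{6} + d = - 2 \cdot 5 \cdot \frac{1}{6} + d = \left(-2\right) \frac{5}{6} + d = - \frac{5}{3} + d$)
$c{\left(l,Q \right)} = \frac{2 l}{-450 + Q}$
$\left(p{\left(-334 \right)} + 184719\right) + c{\left(525,t{\left(11 \right)} \right)} = \left(\left(-123 + \left(-334\right)^{2} - -40748\right) + 184719\right) + 2 \cdot 525 \frac{1}{-450 + \left(- \frac{5}{3} + 11\right)} = \left(\left(-123 + 111556 + 40748\right) + 184719\right) + 2 \cdot 525 \frac{1}{-450 + \frac{28}{3}} = \left(152181 + 184719\right) + 2 \cdot 525 \frac{1}{- \frac{1322}{3}} = 336900 + 2 \cdot 525 \left(- \frac{3}{1322}\right) = 336900 - \frac{1575}{661} = \frac{222689325}{661}$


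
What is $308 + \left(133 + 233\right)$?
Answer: $674$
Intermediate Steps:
$308 + \left(133 + 233\right) = 308 + 366 = 674$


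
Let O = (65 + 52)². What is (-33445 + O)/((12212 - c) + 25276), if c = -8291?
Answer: -19756/45779 ≈ -0.43155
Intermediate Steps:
O = 13689 (O = 117² = 13689)
(-33445 + O)/((12212 - c) + 25276) = (-33445 + 13689)/((12212 - 1*(-8291)) + 25276) = -19756/((12212 + 8291) + 25276) = -19756/(20503 + 25276) = -19756/45779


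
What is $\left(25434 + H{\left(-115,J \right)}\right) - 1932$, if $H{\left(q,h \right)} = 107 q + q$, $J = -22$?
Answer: $11082$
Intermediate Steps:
$H{\left(q,h \right)} = 108 q$
$\left(25434 + H{\left(-115,J \right)}\right) - 1932 = \left(25434 + 108 \left(-115\right)\right) - 1932 = \left(25434 - 12420\right) - 1932 = 13014 - 1932 = 11082$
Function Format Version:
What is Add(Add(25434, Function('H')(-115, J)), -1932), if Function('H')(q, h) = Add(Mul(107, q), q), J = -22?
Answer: 11082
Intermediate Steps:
Function('H')(q, h) = Mul(108, q)
Add(Add(25434, Function('H')(-115, J)), -1932) = Add(Add(25434, Mul(108, -115)), -1932) = Add(Add(25434, -12420), -1932) = Add(13014, -1932) = 11082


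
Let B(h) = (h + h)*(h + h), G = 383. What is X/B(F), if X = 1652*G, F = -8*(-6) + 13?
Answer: 158179/3721 ≈ 42.510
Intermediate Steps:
F = 61 (F = 48 + 13 = 61)
B(h) = 4*h² (B(h) = (2*h)*(2*h) = 4*h²)
X = 632716 (X = 1652*383 = 632716)
X/B(F) = 632716/((4*61²)) = 632716/((4*3721)) = 632716/14884 = 632716*(1/14884) = 158179/3721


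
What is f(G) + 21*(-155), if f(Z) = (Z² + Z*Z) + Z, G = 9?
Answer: -3084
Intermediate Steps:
f(Z) = Z + 2*Z² (f(Z) = (Z² + Z²) + Z = 2*Z² + Z = Z + 2*Z²)
f(G) + 21*(-155) = 9*(1 + 2*9) + 21*(-155) = 9*(1 + 18) - 3255 = 9*19 - 3255 = 171 - 3255 = -3084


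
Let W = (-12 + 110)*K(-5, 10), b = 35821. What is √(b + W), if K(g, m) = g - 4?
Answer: √34939 ≈ 186.92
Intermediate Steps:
K(g, m) = -4 + g
W = -882 (W = (-12 + 110)*(-4 - 5) = 98*(-9) = -882)
√(b + W) = √(35821 - 882) = √34939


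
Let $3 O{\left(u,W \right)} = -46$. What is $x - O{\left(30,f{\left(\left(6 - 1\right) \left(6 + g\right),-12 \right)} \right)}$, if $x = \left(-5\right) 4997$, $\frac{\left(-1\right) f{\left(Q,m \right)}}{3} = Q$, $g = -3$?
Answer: $- \frac{74909}{3} \approx -24970.0$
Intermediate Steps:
$f{\left(Q,m \right)} = - 3 Q$
$O{\left(u,W \right)} = - \frac{46}{3}$ ($O{\left(u,W \right)} = \frac{1}{3} \left(-46\right) = - \frac{46}{3}$)
$x = -24985$
$x - O{\left(30,f{\left(\left(6 - 1\right) \left(6 + g\right),-12 \right)} \right)} = -24985 - - \frac{46}{3} = -24985 + \frac{46}{3} = - \frac{74909}{3}$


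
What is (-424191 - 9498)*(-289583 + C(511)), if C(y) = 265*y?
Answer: 66860965752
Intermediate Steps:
(-424191 - 9498)*(-289583 + C(511)) = (-424191 - 9498)*(-289583 + 265*511) = -433689*(-289583 + 135415) = -433689*(-154168) = 66860965752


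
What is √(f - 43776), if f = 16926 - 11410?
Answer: 2*I*√9565 ≈ 195.6*I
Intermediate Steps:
f = 5516
√(f - 43776) = √(5516 - 43776) = √(-38260) = 2*I*√9565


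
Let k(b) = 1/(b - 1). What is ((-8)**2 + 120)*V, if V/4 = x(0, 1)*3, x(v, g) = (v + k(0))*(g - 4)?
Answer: 6624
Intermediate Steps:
k(b) = 1/(-1 + b)
x(v, g) = (-1 + v)*(-4 + g) (x(v, g) = (v + 1/(-1 + 0))*(g - 4) = (v + 1/(-1))*(-4 + g) = (v - 1)*(-4 + g) = (-1 + v)*(-4 + g))
V = 36 (V = 4*((4 - 1*1 - 4*0 + 1*0)*3) = 4*((4 - 1 + 0 + 0)*3) = 4*(3*3) = 4*9 = 36)
((-8)**2 + 120)*V = ((-8)**2 + 120)*36 = (64 + 120)*36 = 184*36 = 6624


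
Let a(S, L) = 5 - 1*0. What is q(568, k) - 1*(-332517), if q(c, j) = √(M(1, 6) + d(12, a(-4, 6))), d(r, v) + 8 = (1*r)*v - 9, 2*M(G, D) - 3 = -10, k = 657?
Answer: 332517 + √158/2 ≈ 3.3252e+5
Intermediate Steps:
M(G, D) = -7/2 (M(G, D) = 3/2 + (½)*(-10) = 3/2 - 5 = -7/2)
a(S, L) = 5 (a(S, L) = 5 + 0 = 5)
d(r, v) = -17 + r*v (d(r, v) = -8 + ((1*r)*v - 9) = -8 + (r*v - 9) = -8 + (-9 + r*v) = -17 + r*v)
q(c, j) = √158/2 (q(c, j) = √(-7/2 + (-17 + 12*5)) = √(-7/2 + (-17 + 60)) = √(-7/2 + 43) = √(79/2) = √158/2)
q(568, k) - 1*(-332517) = √158/2 - 1*(-332517) = √158/2 + 332517 = 332517 + √158/2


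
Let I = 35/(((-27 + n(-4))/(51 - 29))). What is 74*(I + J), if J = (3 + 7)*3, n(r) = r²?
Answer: -2960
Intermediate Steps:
J = 30 (J = 10*3 = 30)
I = -70 (I = 35/(((-27 + (-4)²)/(51 - 29))) = 35/(((-27 + 16)/22)) = 35/((-11*1/22)) = 35/(-½) = 35*(-2) = -70)
74*(I + J) = 74*(-70 + 30) = 74*(-40) = -2960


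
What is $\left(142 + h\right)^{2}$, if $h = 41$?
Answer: $33489$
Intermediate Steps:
$\left(142 + h\right)^{2} = \left(142 + 41\right)^{2} = 183^{2} = 33489$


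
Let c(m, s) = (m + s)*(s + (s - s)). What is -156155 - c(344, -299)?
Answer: -142700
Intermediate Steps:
c(m, s) = s*(m + s) (c(m, s) = (m + s)*(s + 0) = (m + s)*s = s*(m + s))
-156155 - c(344, -299) = -156155 - (-299)*(344 - 299) = -156155 - (-299)*45 = -156155 - 1*(-13455) = -156155 + 13455 = -142700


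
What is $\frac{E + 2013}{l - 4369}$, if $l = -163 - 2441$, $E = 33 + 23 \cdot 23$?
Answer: $- \frac{2575}{6973} \approx -0.36928$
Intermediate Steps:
$E = 562$ ($E = 33 + 529 = 562$)
$l = -2604$ ($l = -163 - 2441 = -2604$)
$\frac{E + 2013}{l - 4369} = \frac{562 + 2013}{-2604 - 4369} = \frac{2575}{-6973} = 2575 \left(- \frac{1}{6973}\right) = - \frac{2575}{6973}$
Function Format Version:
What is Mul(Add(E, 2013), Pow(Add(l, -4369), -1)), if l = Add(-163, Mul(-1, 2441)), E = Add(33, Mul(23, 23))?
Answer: Rational(-2575, 6973) ≈ -0.36928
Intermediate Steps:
E = 562 (E = Add(33, 529) = 562)
l = -2604 (l = Add(-163, -2441) = -2604)
Mul(Add(E, 2013), Pow(Add(l, -4369), -1)) = Mul(Add(562, 2013), Pow(Add(-2604, -4369), -1)) = Mul(2575, Pow(-6973, -1)) = Mul(2575, Rational(-1, 6973)) = Rational(-2575, 6973)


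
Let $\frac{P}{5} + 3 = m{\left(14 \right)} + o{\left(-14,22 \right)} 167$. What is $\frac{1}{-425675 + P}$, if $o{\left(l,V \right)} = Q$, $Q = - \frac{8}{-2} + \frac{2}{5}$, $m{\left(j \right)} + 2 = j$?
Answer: $- \frac{1}{421956} \approx -2.3699 \cdot 10^{-6}$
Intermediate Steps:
$m{\left(j \right)} = -2 + j$
$Q = \frac{22}{5}$ ($Q = \left(-8\right) \left(- \frac{1}{2}\right) + 2 \cdot \frac{1}{5} = 4 + \frac{2}{5} = \frac{22}{5} \approx 4.4$)
$o{\left(l,V \right)} = \frac{22}{5}$
$P = 3719$ ($P = -15 + 5 \left(\left(-2 + 14\right) + \frac{22}{5} \cdot 167\right) = -15 + 5 \left(12 + \frac{3674}{5}\right) = -15 + 5 \cdot \frac{3734}{5} = -15 + 3734 = 3719$)
$\frac{1}{-425675 + P} = \frac{1}{-425675 + 3719} = \frac{1}{-421956} = - \frac{1}{421956}$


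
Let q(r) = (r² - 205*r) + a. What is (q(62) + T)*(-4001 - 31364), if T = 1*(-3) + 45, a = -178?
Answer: 318355730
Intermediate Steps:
q(r) = -178 + r² - 205*r (q(r) = (r² - 205*r) - 178 = -178 + r² - 205*r)
T = 42 (T = -3 + 45 = 42)
(q(62) + T)*(-4001 - 31364) = ((-178 + 62² - 205*62) + 42)*(-4001 - 31364) = ((-178 + 3844 - 12710) + 42)*(-35365) = (-9044 + 42)*(-35365) = -9002*(-35365) = 318355730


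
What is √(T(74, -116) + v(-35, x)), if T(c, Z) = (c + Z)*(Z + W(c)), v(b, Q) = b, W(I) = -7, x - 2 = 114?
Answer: √5131 ≈ 71.631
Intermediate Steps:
x = 116 (x = 2 + 114 = 116)
T(c, Z) = (-7 + Z)*(Z + c) (T(c, Z) = (c + Z)*(Z - 7) = (Z + c)*(-7 + Z) = (-7 + Z)*(Z + c))
√(T(74, -116) + v(-35, x)) = √(((-116)² - 7*(-116) - 7*74 - 116*74) - 35) = √((13456 + 812 - 518 - 8584) - 35) = √(5166 - 35) = √5131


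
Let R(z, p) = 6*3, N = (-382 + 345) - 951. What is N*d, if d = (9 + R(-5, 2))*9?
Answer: -240084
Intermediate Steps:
N = -988 (N = -37 - 951 = -988)
R(z, p) = 18
d = 243 (d = (9 + 18)*9 = 27*9 = 243)
N*d = -988*243 = -240084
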